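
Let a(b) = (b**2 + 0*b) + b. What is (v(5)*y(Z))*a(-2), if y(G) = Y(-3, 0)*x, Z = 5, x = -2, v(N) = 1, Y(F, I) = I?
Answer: 0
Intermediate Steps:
a(b) = b + b**2 (a(b) = (b**2 + 0) + b = b**2 + b = b + b**2)
y(G) = 0 (y(G) = 0*(-2) = 0)
(v(5)*y(Z))*a(-2) = (1*0)*(-2*(1 - 2)) = 0*(-2*(-1)) = 0*2 = 0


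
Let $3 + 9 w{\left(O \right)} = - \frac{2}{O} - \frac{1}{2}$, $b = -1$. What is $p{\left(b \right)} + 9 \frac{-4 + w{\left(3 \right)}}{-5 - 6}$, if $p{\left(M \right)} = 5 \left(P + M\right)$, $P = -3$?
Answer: $- \frac{1079}{66} \approx -16.348$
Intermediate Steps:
$p{\left(M \right)} = -15 + 5 M$ ($p{\left(M \right)} = 5 \left(-3 + M\right) = -15 + 5 M$)
$w{\left(O \right)} = - \frac{7}{18} - \frac{2}{9 O}$ ($w{\left(O \right)} = - \frac{1}{3} + \frac{- \frac{2}{O} - \frac{1}{2}}{9} = - \frac{1}{3} + \frac{- \frac{1}{2} - \frac{2}{O}}{9} = - \frac{1}{3} - \left(\frac{1}{18} + \frac{2}{9 O}\right) = - \frac{7}{18} - \frac{2}{9 O}$)
$p{\left(b \right)} + 9 \frac{-4 + w{\left(3 \right)}}{-5 - 6} = \left(-15 + 5 \left(-1\right)\right) + 9 \frac{-4 + \frac{-4 - 21}{18 \cdot 3}}{-5 - 6} = \left(-15 - 5\right) + 9 \frac{-4 + \frac{1}{18} \cdot \frac{1}{3} \left(-4 - 21\right)}{-11} = -20 + 9 \left(-4 + \frac{1}{18} \cdot \frac{1}{3} \left(-25\right)\right) \left(- \frac{1}{11}\right) = -20 + 9 \left(-4 - \frac{25}{54}\right) \left(- \frac{1}{11}\right) = -20 + 9 \left(\left(- \frac{241}{54}\right) \left(- \frac{1}{11}\right)\right) = -20 + 9 \cdot \frac{241}{594} = -20 + \frac{241}{66} = - \frac{1079}{66}$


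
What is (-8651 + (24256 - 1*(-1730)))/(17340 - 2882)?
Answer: 17335/14458 ≈ 1.1990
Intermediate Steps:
(-8651 + (24256 - 1*(-1730)))/(17340 - 2882) = (-8651 + (24256 + 1730))/14458 = (-8651 + 25986)*(1/14458) = 17335*(1/14458) = 17335/14458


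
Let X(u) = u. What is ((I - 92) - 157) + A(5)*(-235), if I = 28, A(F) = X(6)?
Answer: -1631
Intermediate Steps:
A(F) = 6
((I - 92) - 157) + A(5)*(-235) = ((28 - 92) - 157) + 6*(-235) = (-64 - 157) - 1410 = -221 - 1410 = -1631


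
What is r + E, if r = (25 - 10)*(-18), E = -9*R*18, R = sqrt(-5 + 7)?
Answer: -270 - 162*sqrt(2) ≈ -499.10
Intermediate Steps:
R = sqrt(2) ≈ 1.4142
E = -162*sqrt(2) (E = -9*sqrt(2)*18 = -162*sqrt(2) ≈ -229.10)
r = -270 (r = 15*(-18) = -270)
r + E = -270 - 162*sqrt(2)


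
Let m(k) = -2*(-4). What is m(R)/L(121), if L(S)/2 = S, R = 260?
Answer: 4/121 ≈ 0.033058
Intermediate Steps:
m(k) = 8
L(S) = 2*S
m(R)/L(121) = 8/((2*121)) = 8/242 = 8*(1/242) = 4/121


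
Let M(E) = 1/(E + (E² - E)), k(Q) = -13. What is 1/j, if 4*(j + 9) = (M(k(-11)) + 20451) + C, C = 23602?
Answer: 338/3719437 ≈ 9.0874e-5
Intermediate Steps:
M(E) = E⁻² (M(E) = 1/(E²) = E⁻²)
j = 3719437/338 (j = -9 + (((-13)⁻² + 20451) + 23602)/4 = -9 + ((1/169 + 20451) + 23602)/4 = -9 + (3456220/169 + 23602)/4 = -9 + (¼)*(7444958/169) = -9 + 3722479/338 = 3719437/338 ≈ 11004.)
1/j = 1/(3719437/338) = 338/3719437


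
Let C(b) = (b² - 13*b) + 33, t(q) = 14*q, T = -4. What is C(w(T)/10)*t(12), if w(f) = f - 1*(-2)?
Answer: 149688/25 ≈ 5987.5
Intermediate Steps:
w(f) = 2 + f (w(f) = f + 2 = 2 + f)
C(b) = 33 + b² - 13*b
C(w(T)/10)*t(12) = (33 + ((2 - 4)/10)² - 13*(2 - 4)/10)*(14*12) = (33 + (-2*⅒)² - (-26)/10)*168 = (33 + (-⅕)² - 13*(-⅕))*168 = (33 + 1/25 + 13/5)*168 = (891/25)*168 = 149688/25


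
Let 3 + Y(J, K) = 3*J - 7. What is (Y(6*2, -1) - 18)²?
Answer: 64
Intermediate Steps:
Y(J, K) = -10 + 3*J (Y(J, K) = -3 + (3*J - 7) = -3 + (-7 + 3*J) = -10 + 3*J)
(Y(6*2, -1) - 18)² = ((-10 + 3*(6*2)) - 18)² = ((-10 + 3*12) - 18)² = ((-10 + 36) - 18)² = (26 - 18)² = 8² = 64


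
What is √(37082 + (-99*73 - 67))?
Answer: 2*√7447 ≈ 172.59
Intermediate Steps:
√(37082 + (-99*73 - 67)) = √(37082 + (-7227 - 67)) = √(37082 - 7294) = √29788 = 2*√7447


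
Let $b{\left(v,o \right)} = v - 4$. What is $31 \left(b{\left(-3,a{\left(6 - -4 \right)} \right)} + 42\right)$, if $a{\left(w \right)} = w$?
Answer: $1085$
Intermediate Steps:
$b{\left(v,o \right)} = -4 + v$
$31 \left(b{\left(-3,a{\left(6 - -4 \right)} \right)} + 42\right) = 31 \left(\left(-4 - 3\right) + 42\right) = 31 \left(-7 + 42\right) = 31 \cdot 35 = 1085$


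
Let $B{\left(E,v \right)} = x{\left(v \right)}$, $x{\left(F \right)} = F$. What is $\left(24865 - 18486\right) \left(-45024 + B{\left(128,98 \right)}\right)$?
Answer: $-286582954$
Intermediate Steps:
$B{\left(E,v \right)} = v$
$\left(24865 - 18486\right) \left(-45024 + B{\left(128,98 \right)}\right) = \left(24865 - 18486\right) \left(-45024 + 98\right) = 6379 \left(-44926\right) = -286582954$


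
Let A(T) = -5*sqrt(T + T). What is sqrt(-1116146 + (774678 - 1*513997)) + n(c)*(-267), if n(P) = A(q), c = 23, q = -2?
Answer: I*(2670 + sqrt(855465)) ≈ 3594.9*I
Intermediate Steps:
A(T) = -5*sqrt(2)*sqrt(T)
n(P) = -10*I (n(P) = -5*sqrt(2)*sqrt(-2) = -5*sqrt(2)*I*sqrt(2) = -10*I)
sqrt(-1116146 + (774678 - 1*513997)) + n(c)*(-267) = sqrt(-1116146 + (774678 - 1*513997)) - 10*I*(-267) = sqrt(-1116146 + (774678 - 513997)) + 2670*I = sqrt(-1116146 + 260681) + 2670*I = sqrt(-855465) + 2670*I = I*sqrt(855465) + 2670*I = 2670*I + I*sqrt(855465)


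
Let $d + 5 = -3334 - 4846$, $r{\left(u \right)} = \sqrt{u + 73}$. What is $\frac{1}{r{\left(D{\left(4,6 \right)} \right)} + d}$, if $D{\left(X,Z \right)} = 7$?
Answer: $- \frac{1637}{13398829} - \frac{4 \sqrt{5}}{66994145} \approx -0.00012231$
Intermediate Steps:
$r{\left(u \right)} = \sqrt{73 + u}$
$d = -8185$ ($d = -5 - 8180 = -8185$)
$\frac{1}{r{\left(D{\left(4,6 \right)} \right)} + d} = \frac{1}{\sqrt{73 + 7} - 8185} = \frac{1}{\sqrt{80} - 8185} = \frac{1}{4 \sqrt{5} - 8185} = \frac{1}{-8185 + 4 \sqrt{5}}$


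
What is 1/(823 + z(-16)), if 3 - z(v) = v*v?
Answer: 1/570 ≈ 0.0017544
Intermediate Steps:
z(v) = 3 - v**2 (z(v) = 3 - v*v = 3 - v**2)
1/(823 + z(-16)) = 1/(823 + (3 - 1*(-16)**2)) = 1/(823 + (3 - 1*256)) = 1/(823 + (3 - 256)) = 1/(823 - 253) = 1/570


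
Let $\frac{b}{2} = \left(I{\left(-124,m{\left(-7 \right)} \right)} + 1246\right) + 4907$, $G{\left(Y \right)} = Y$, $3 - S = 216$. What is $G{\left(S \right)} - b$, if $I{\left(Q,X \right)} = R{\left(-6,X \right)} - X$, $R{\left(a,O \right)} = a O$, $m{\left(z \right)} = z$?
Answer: $-12617$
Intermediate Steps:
$S = -213$ ($S = 3 - 216 = -213$)
$R{\left(a,O \right)} = O a$
$I{\left(Q,X \right)} = - 7 X$ ($I{\left(Q,X \right)} = X \left(-6\right) - X = - 6 X - X = - 7 X$)
$b = 12404$ ($b = 2 \left(\left(\left(-7\right) \left(-7\right) + 1246\right) + 4907\right) = 2 \left(\left(49 + 1246\right) + 4907\right) = 2 \left(1295 + 4907\right) = 2 \cdot 6202 = 12404$)
$G{\left(S \right)} - b = -213 - 12404 = -12617$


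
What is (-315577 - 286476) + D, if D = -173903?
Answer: -775956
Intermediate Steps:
(-315577 - 286476) + D = (-315577 - 286476) - 173903 = -602053 - 173903 = -775956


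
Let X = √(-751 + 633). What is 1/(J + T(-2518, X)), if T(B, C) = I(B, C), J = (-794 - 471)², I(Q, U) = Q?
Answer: 1/1597707 ≈ 6.2590e-7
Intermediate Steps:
J = 1600225 (J = (-1265)² = 1600225)
X = I*√118 (X = √(-118) = I*√118 ≈ 10.863*I)
T(B, C) = B
1/(J + T(-2518, X)) = 1/(1600225 - 2518) = 1/1597707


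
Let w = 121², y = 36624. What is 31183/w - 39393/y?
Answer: 188431093/178737328 ≈ 1.0542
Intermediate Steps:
w = 14641
31183/w - 39393/y = 31183/14641 - 39393/36624 = 31183*(1/14641) - 39393*1/36624 = 31183/14641 - 13131/12208 = 188431093/178737328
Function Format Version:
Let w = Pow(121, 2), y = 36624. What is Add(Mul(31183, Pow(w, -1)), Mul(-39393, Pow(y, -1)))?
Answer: Rational(188431093, 178737328) ≈ 1.0542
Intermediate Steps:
w = 14641
Add(Mul(31183, Pow(w, -1)), Mul(-39393, Pow(y, -1))) = Add(Mul(31183, Pow(14641, -1)), Mul(-39393, Pow(36624, -1))) = Add(Mul(31183, Rational(1, 14641)), Mul(-39393, Rational(1, 36624))) = Add(Rational(31183, 14641), Rational(-13131, 12208)) = Rational(188431093, 178737328)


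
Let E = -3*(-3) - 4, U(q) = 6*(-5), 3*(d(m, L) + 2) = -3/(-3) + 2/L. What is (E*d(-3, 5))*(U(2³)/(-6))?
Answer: -115/3 ≈ -38.333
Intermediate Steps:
d(m, L) = -5/3 + 2/(3*L) (d(m, L) = -2 + (-3/(-3) + 2/L)/3 = -2 + (-3*(-⅓) + 2/L)/3 = -2 + (1 + 2/L)/3 = -2 + (⅓ + 2/(3*L)) = -5/3 + 2/(3*L))
U(q) = -30
E = 5 (E = 9 - 4 = 5)
(E*d(-3, 5))*(U(2³)/(-6)) = (5*((⅓)*(2 - 5*5)/5))*(-30/(-6)) = (5*((⅓)*(⅕)*(2 - 25)))*(-30*(-⅙)) = (5*((⅓)*(⅕)*(-23)))*5 = (5*(-23/15))*5 = -23/3*5 = -115/3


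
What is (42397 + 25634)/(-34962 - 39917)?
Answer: -68031/74879 ≈ -0.90855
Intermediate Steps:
(42397 + 25634)/(-34962 - 39917) = 68031/(-74879) = 68031*(-1/74879) = -68031/74879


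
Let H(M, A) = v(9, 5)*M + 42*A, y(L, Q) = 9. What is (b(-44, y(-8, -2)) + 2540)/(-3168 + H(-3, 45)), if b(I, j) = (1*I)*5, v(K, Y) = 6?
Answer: -145/81 ≈ -1.7901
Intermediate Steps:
b(I, j) = 5*I (b(I, j) = I*5 = 5*I)
H(M, A) = 6*M + 42*A
(b(-44, y(-8, -2)) + 2540)/(-3168 + H(-3, 45)) = (5*(-44) + 2540)/(-3168 + (6*(-3) + 42*45)) = (-220 + 2540)/(-3168 + (-18 + 1890)) = 2320/(-3168 + 1872) = 2320/(-1296) = 2320*(-1/1296) = -145/81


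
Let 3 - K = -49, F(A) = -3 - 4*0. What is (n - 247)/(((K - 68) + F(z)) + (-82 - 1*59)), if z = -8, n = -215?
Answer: 231/80 ≈ 2.8875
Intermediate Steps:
F(A) = -3 (F(A) = -3 + 0 = -3)
K = 52 (K = 3 - 1*(-49) = 3 + 49 = 52)
(n - 247)/(((K - 68) + F(z)) + (-82 - 1*59)) = (-215 - 247)/(((52 - 68) - 3) + (-82 - 1*59)) = -462/((-16 - 3) + (-82 - 59)) = -462/(-19 - 141) = -462/(-160) = -462*(-1/160) = 231/80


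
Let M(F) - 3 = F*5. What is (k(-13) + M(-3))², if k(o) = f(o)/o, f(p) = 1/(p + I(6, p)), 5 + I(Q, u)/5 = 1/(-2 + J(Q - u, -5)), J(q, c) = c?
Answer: 1786668361/12411529 ≈ 143.95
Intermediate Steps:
M(F) = 3 + 5*F (M(F) = 3 + F*5 = 3 + 5*F)
I(Q, u) = -180/7 (I(Q, u) = -25 + 5/(-2 - 5) = -25 + 5/(-7) = -25 + 5*(-⅐) = -25 - 5/7 = -180/7)
f(p) = 1/(-180/7 + p) (f(p) = 1/(p - 180/7) = 1/(-180/7 + p))
k(o) = 7/(o*(-180 + 7*o)) (k(o) = (7/(-180 + 7*o))/o = 7/(o*(-180 + 7*o)))
(k(-13) + M(-3))² = (7/(-13*(-180 + 7*(-13))) + (3 + 5*(-3)))² = (7*(-1/13)/(-180 - 91) + (3 - 15))² = (7*(-1/13)/(-271) - 12)² = (7*(-1/13)*(-1/271) - 12)² = (7/3523 - 12)² = (-42269/3523)² = 1786668361/12411529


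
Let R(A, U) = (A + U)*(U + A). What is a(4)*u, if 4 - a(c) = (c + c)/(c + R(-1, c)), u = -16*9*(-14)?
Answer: 88704/13 ≈ 6823.4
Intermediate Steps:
R(A, U) = (A + U)**2 (R(A, U) = (A + U)*(A + U) = (A + U)**2)
u = 2016 (u = -144*(-14) = 2016)
a(c) = 4 - 2*c/(c + (-1 + c)**2) (a(c) = 4 - (c + c)/(c + (-1 + c)**2) = 4 - 2*c/(c + (-1 + c)**2))
a(4)*u = (2*(4 + 2*(-1 + 4)**2)/(4 + (-1 + 4)**2))*2016 = (2*(4 + 2*3**2)/(4 + 3**2))*2016 = (2*(4 + 2*9)/(4 + 9))*2016 = (2*(4 + 18)/13)*2016 = (2*(1/13)*22)*2016 = (44/13)*2016 = 88704/13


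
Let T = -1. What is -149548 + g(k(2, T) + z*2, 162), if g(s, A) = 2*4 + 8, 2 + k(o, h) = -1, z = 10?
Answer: -149532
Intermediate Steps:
k(o, h) = -3 (k(o, h) = -2 - 1 = -3)
g(s, A) = 16 (g(s, A) = 8 + 8 = 16)
-149548 + g(k(2, T) + z*2, 162) = -149548 + 16 = -149532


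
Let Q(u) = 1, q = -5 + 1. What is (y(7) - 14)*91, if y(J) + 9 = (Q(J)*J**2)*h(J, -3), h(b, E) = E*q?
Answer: 51415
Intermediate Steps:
q = -4
h(b, E) = -4*E (h(b, E) = E*(-4) = -4*E)
y(J) = -9 + 12*J**2 (y(J) = -9 + (1*J**2)*(-4*(-3)) = -9 + J**2*12 = -9 + 12*J**2)
(y(7) - 14)*91 = ((-9 + 12*7**2) - 14)*91 = ((-9 + 12*49) - 14)*91 = ((-9 + 588) - 14)*91 = (579 - 14)*91 = 565*91 = 51415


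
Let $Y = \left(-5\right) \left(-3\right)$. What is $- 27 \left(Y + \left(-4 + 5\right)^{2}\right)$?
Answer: $-432$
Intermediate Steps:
$Y = 15$
$- 27 \left(Y + \left(-4 + 5\right)^{2}\right) = - 27 \left(15 + \left(-4 + 5\right)^{2}\right) = - 27 \left(15 + 1^{2}\right) = - 27 \left(15 + 1\right) = \left(-27\right) 16 = -432$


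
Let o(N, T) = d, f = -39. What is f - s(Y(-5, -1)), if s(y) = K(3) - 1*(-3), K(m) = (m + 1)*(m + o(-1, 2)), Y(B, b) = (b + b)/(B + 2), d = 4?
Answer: -70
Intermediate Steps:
o(N, T) = 4
Y(B, b) = 2*b/(2 + B) (Y(B, b) = (2*b)/(2 + B) = 2*b/(2 + B))
K(m) = (1 + m)*(4 + m) (K(m) = (m + 1)*(m + 4) = (1 + m)*(4 + m))
s(y) = 31 (s(y) = (4 + 3**2 + 5*3) - 1*(-3) = (4 + 9 + 15) + 3 = 28 + 3 = 31)
f - s(Y(-5, -1)) = -39 - 1*31 = -39 - 31 = -70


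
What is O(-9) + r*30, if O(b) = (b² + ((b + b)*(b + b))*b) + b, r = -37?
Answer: -3954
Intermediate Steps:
O(b) = b + b² + 4*b³ (O(b) = (b² + ((2*b)*(2*b))*b) + b = (b² + (4*b²)*b) + b = (b² + 4*b³) + b = b + b² + 4*b³)
O(-9) + r*30 = -9*(1 - 9 + 4*(-9)²) - 37*30 = -9*(1 - 9 + 4*81) - 1110 = -9*(1 - 9 + 324) - 1110 = -9*316 - 1110 = -2844 - 1110 = -3954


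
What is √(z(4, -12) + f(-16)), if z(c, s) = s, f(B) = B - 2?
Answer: I*√30 ≈ 5.4772*I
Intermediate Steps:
f(B) = -2 + B
√(z(4, -12) + f(-16)) = √(-12 + (-2 - 16)) = √(-12 - 18) = √(-30) = I*√30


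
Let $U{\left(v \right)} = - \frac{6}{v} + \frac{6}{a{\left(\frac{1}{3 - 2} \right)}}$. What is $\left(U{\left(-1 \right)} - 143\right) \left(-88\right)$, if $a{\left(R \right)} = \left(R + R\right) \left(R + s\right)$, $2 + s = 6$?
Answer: $\frac{60016}{5} \approx 12003.0$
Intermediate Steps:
$s = 4$ ($s = -2 + 6 = 4$)
$a{\left(R \right)} = 2 R \left(4 + R\right)$ ($a{\left(R \right)} = \left(R + R\right) \left(R + 4\right) = 2 R \left(4 + R\right)$)
$U{\left(v \right)} = \frac{3}{5} - \frac{6}{v}$ ($U{\left(v \right)} = - \frac{6}{v} + \frac{6}{2 \frac{1}{3 - 2} \left(4 + \frac{1}{3 - 2}\right)} = - \frac{6}{v} + \frac{6}{2 \cdot 1^{-1} \left(4 + 1^{-1}\right)} = - \frac{6}{v} + \frac{6}{2 \cdot 1 \left(4 + 1\right)} = - \frac{6}{v} + \frac{6}{2 \cdot 1 \cdot 5} = - \frac{6}{v} + \frac{6}{10} = - \frac{6}{v} + 6 \cdot \frac{1}{10} = - \frac{6}{v} + \frac{3}{5} = \frac{3}{5} - \frac{6}{v}$)
$\left(U{\left(-1 \right)} - 143\right) \left(-88\right) = \left(\left(\frac{3}{5} - \frac{6}{-1}\right) - 143\right) \left(-88\right) = \left(\left(\frac{3}{5} - -6\right) - 143\right) \left(-88\right) = \left(\left(\frac{3}{5} + 6\right) - 143\right) \left(-88\right) = \left(\frac{33}{5} - 143\right) \left(-88\right) = \left(- \frac{682}{5}\right) \left(-88\right) = \frac{60016}{5}$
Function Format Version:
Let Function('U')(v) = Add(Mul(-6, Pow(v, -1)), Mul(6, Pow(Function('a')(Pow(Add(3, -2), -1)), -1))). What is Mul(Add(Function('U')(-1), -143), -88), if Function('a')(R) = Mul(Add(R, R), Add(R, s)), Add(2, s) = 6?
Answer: Rational(60016, 5) ≈ 12003.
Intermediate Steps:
s = 4 (s = Add(-2, 6) = 4)
Function('a')(R) = Mul(2, R, Add(4, R)) (Function('a')(R) = Mul(Add(R, R), Add(R, 4)) = Mul(Mul(2, R), Add(4, R)) = Mul(2, R, Add(4, R)))
Function('U')(v) = Add(Rational(3, 5), Mul(-6, Pow(v, -1))) (Function('U')(v) = Add(Mul(-6, Pow(v, -1)), Mul(6, Pow(Mul(2, Pow(Add(3, -2), -1), Add(4, Pow(Add(3, -2), -1))), -1))) = Add(Mul(-6, Pow(v, -1)), Mul(6, Pow(Mul(2, Pow(1, -1), Add(4, Pow(1, -1))), -1))) = Add(Mul(-6, Pow(v, -1)), Mul(6, Pow(Mul(2, 1, Add(4, 1)), -1))) = Add(Mul(-6, Pow(v, -1)), Mul(6, Pow(Mul(2, 1, 5), -1))) = Add(Mul(-6, Pow(v, -1)), Mul(6, Pow(10, -1))) = Add(Mul(-6, Pow(v, -1)), Mul(6, Rational(1, 10))) = Add(Mul(-6, Pow(v, -1)), Rational(3, 5)) = Add(Rational(3, 5), Mul(-6, Pow(v, -1))))
Mul(Add(Function('U')(-1), -143), -88) = Mul(Add(Add(Rational(3, 5), Mul(-6, Pow(-1, -1))), -143), -88) = Mul(Add(Add(Rational(3, 5), Mul(-6, -1)), -143), -88) = Mul(Add(Add(Rational(3, 5), 6), -143), -88) = Mul(Add(Rational(33, 5), -143), -88) = Mul(Rational(-682, 5), -88) = Rational(60016, 5)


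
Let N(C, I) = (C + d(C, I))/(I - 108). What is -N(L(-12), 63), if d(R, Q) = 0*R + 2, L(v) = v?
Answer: -2/9 ≈ -0.22222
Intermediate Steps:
d(R, Q) = 2 (d(R, Q) = 0 + 2 = 2)
N(C, I) = (2 + C)/(-108 + I) (N(C, I) = (C + 2)/(I - 108) = (2 + C)/(-108 + I))
-N(L(-12), 63) = -(2 - 12)/(-108 + 63) = -(-10)/(-45) = -(-1)*(-10)/45 = -1*2/9 = -2/9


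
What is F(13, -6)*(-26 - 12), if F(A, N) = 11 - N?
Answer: -646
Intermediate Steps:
F(13, -6)*(-26 - 12) = (11 - 1*(-6))*(-26 - 12) = (11 + 6)*(-38) = 17*(-38) = -646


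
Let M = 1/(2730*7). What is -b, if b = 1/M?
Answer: -19110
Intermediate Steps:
M = 1/19110 ≈ 5.2329e-5
b = 19110 (b = 1/(1/19110) = 19110)
-b = -1*19110 = -19110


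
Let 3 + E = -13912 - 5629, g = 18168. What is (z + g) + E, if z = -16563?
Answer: -17939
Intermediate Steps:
E = -19544 (E = -3 + (-13912 - 5629) = -3 - 19541 = -19544)
(z + g) + E = (-16563 + 18168) - 19544 = 1605 - 19544 = -17939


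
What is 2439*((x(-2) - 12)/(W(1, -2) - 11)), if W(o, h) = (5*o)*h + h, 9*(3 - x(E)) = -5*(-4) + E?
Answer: 26829/23 ≈ 1166.5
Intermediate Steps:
x(E) = 7/9 - E/9 (x(E) = 3 - (-5*(-4) + E)/9 = 3 - (20 + E)/9 = 3 + (-20/9 - E/9) = 7/9 - E/9)
W(o, h) = h + 5*h*o (W(o, h) = 5*h*o + h = h + 5*h*o)
2439*((x(-2) - 12)/(W(1, -2) - 11)) = 2439*(((7/9 - ⅑*(-2)) - 12)/(-2*(1 + 5*1) - 11)) = 2439*(((7/9 + 2/9) - 12)/(-2*(1 + 5) - 11)) = 2439*((1 - 12)/(-2*6 - 11)) = 2439*(-11/(-12 - 11)) = 2439*(-11/(-23)) = 2439*(-11*(-1/23)) = 2439*(11/23) = 26829/23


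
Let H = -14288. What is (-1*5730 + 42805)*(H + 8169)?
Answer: -226861925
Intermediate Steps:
(-1*5730 + 42805)*(H + 8169) = (-1*5730 + 42805)*(-14288 + 8169) = (-5730 + 42805)*(-6119) = 37075*(-6119) = -226861925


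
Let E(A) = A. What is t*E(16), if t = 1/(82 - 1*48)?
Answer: 8/17 ≈ 0.47059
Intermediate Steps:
t = 1/34 (t = 1/(82 - 48) = 1/34 ≈ 0.029412)
t*E(16) = (1/34)*16 = 8/17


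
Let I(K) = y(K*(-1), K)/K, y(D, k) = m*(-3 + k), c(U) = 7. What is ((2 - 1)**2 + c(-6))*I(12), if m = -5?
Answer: -30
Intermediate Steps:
y(D, k) = 15 - 5*k (y(D, k) = -5*(-3 + k) = 15 - 5*k)
I(K) = (15 - 5*K)/K
((2 - 1)**2 + c(-6))*I(12) = ((2 - 1)**2 + 7)*(-5 + 15/12) = (1**2 + 7)*(-5 + 15*(1/12)) = (1 + 7)*(-5 + 5/4) = 8*(-15/4) = -30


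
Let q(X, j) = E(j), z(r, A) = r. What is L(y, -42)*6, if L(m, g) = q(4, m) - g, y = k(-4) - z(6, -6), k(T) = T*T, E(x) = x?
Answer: 312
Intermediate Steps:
k(T) = T²
q(X, j) = j
y = 10 (y = (-4)² - 1*6 = 16 - 6 = 10)
L(m, g) = m - g
L(y, -42)*6 = (10 - 1*(-42))*6 = (10 + 42)*6 = 52*6 = 312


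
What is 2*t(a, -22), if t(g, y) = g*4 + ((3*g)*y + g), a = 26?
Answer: -3172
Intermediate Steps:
t(g, y) = 5*g + 3*g*y (t(g, y) = 4*g + (3*g*y + g) = 4*g + (g + 3*g*y) = 5*g + 3*g*y)
2*t(a, -22) = 2*(26*(5 + 3*(-22))) = 2*(26*(5 - 66)) = 2*(26*(-61)) = 2*(-1586) = -3172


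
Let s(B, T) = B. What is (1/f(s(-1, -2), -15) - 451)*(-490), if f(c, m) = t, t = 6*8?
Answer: 5303515/24 ≈ 2.2098e+5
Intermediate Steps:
t = 48
f(c, m) = 48
(1/f(s(-1, -2), -15) - 451)*(-490) = (1/48 - 451)*(-490) = -21647/48*(-490) = 5303515/24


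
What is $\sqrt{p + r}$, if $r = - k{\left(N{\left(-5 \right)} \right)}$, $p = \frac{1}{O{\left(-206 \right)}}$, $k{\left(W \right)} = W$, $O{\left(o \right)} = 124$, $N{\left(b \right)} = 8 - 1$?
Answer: $\frac{17 i \sqrt{93}}{62} \approx 2.6442 i$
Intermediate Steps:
$N{\left(b \right)} = 7$
$p = \frac{1}{124} \approx 0.0080645$
$r = -7$ ($r = \left(-1\right) 7 = -7$)
$\sqrt{p + r} = \sqrt{\frac{1}{124} - 7} = \sqrt{- \frac{867}{124}} = \frac{17 i \sqrt{93}}{62}$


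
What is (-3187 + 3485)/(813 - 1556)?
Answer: -298/743 ≈ -0.40108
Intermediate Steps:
(-3187 + 3485)/(813 - 1556) = 298/(-743) = 298*(-1/743) = -298/743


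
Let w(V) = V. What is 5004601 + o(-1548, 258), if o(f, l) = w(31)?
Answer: 5004632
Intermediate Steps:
o(f, l) = 31
5004601 + o(-1548, 258) = 5004601 + 31 = 5004632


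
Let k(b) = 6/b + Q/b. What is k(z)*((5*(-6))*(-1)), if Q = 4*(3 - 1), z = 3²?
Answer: 140/3 ≈ 46.667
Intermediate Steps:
z = 9
Q = 8 (Q = 4*2 = 8)
k(b) = 14/b (k(b) = 6/b + 8/b = 14/b)
k(z)*((5*(-6))*(-1)) = (14/9)*((5*(-6))*(-1)) = (14*(⅑))*(-30*(-1)) = (14/9)*30 = 140/3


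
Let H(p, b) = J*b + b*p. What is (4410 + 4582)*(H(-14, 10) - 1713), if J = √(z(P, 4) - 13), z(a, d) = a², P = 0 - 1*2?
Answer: -16662176 + 269760*I ≈ -1.6662e+7 + 2.6976e+5*I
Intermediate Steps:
P = -2 (P = 0 - 2 = -2)
J = 3*I (J = √((-2)² - 13) = √(4 - 13) = √(-9) = 3*I ≈ 3.0*I)
H(p, b) = b*p + 3*I*b (H(p, b) = (3*I)*b + b*p = 3*I*b + b*p = b*p + 3*I*b)
(4410 + 4582)*(H(-14, 10) - 1713) = (4410 + 4582)*(10*(-14 + 3*I) - 1713) = 8992*((-140 + 30*I) - 1713) = 8992*(-1853 + 30*I) = -16662176 + 269760*I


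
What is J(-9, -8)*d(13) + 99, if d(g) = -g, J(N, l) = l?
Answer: 203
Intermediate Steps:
J(-9, -8)*d(13) + 99 = -(-8)*13 + 99 = -8*(-13) + 99 = 104 + 99 = 203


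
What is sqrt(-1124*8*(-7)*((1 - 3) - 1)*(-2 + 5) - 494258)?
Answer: I*sqrt(1060754) ≈ 1029.9*I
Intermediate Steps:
sqrt(-1124*8*(-7)*((1 - 3) - 1)*(-2 + 5) - 494258) = sqrt(-(-62944)*(-2 - 1)*3 - 494258) = sqrt(-(-62944)*(-3*3) - 494258) = sqrt(-(-62944)*(-9) - 494258) = sqrt(-1124*504 - 494258) = sqrt(-566496 - 494258) = sqrt(-1060754) = I*sqrt(1060754)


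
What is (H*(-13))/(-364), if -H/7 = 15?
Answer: -15/4 ≈ -3.7500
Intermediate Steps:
H = -105 (H = -7*15 = -105)
(H*(-13))/(-364) = -105*(-13)/(-364) = 1365*(-1/364) = -15/4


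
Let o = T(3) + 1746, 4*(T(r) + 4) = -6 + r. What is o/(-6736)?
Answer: -6965/26944 ≈ -0.25850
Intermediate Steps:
T(r) = -11/2 + r/4 (T(r) = -4 + (-6 + r)/4 = -4 + (-3/2 + r/4) = -11/2 + r/4)
o = 6965/4 (o = (-11/2 + (1/4)*3) + 1746 = (-11/2 + 3/4) + 1746 = -19/4 + 1746 = 6965/4 ≈ 1741.3)
o/(-6736) = (6965/4)/(-6736) = (6965/4)*(-1/6736) = -6965/26944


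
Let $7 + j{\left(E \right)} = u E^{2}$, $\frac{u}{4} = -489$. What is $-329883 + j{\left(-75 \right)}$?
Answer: $-11332390$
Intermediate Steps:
$u = -1956$ ($u = 4 \left(-489\right) = -1956$)
$j{\left(E \right)} = -7 - 1956 E^{2}$
$-329883 + j{\left(-75 \right)} = -329883 - \left(7 + 1956 \left(-75\right)^{2}\right) = -329883 - 11002507 = -11332390$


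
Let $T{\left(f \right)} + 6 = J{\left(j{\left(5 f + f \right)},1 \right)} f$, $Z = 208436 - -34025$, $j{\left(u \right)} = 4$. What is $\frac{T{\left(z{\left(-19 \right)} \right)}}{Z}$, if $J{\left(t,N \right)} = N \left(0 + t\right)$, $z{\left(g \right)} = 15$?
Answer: $\frac{54}{242461} \approx 0.00022272$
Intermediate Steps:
$J{\left(t,N \right)} = N t$
$Z = 242461$ ($Z = 208436 + 34025 = 242461$)
$T{\left(f \right)} = -6 + 4 f$ ($T{\left(f \right)} = -6 + 1 \cdot 4 f = -6 + 4 f$)
$\frac{T{\left(z{\left(-19 \right)} \right)}}{Z} = \frac{-6 + 4 \cdot 15}{242461} = \left(-6 + 60\right) \frac{1}{242461} = 54 \cdot \frac{1}{242461} = \frac{54}{242461}$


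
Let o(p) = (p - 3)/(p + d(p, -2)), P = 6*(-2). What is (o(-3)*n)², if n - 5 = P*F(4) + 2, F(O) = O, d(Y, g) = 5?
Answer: 15129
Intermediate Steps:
P = -12
o(p) = (-3 + p)/(5 + p) (o(p) = (p - 3)/(p + 5) = (-3 + p)/(5 + p))
n = -41 (n = 5 + (-12*4 + 2) = 5 + (-48 + 2) = 5 - 46 = -41)
(o(-3)*n)² = (((-3 - 3)/(5 - 3))*(-41))² = ((-6/2)*(-41))² = (((½)*(-6))*(-41))² = (-3*(-41))² = 123² = 15129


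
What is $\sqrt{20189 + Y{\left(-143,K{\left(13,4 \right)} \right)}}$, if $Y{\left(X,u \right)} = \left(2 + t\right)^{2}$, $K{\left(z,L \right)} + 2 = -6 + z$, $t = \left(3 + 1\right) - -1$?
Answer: $\sqrt{20238} \approx 142.26$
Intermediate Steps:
$t = 5$ ($t = 4 + \left(-1 + 2\right) = 4 + 1 = 5$)
$K{\left(z,L \right)} = -8 + z$ ($K{\left(z,L \right)} = -2 + \left(-6 + z\right) = -8 + z$)
$Y{\left(X,u \right)} = 49$ ($Y{\left(X,u \right)} = \left(2 + 5\right)^{2} = 7^{2} = 49$)
$\sqrt{20189 + Y{\left(-143,K{\left(13,4 \right)} \right)}} = \sqrt{20189 + 49} = \sqrt{20238}$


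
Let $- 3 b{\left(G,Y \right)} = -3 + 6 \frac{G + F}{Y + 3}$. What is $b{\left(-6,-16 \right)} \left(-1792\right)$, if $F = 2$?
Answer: $- \frac{8960}{13} \approx -689.23$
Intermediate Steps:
$b{\left(G,Y \right)} = 1 - \frac{2 \left(2 + G\right)}{3 + Y}$ ($b{\left(G,Y \right)} = - \frac{-3 + 6 \frac{G + 2}{Y + 3}}{3} = - \frac{-3 + 6 \frac{2 + G}{3 + Y}}{3} = - \frac{-3 + \frac{6 \left(2 + G\right)}{3 + Y}}{3} = 1 - \frac{2 \left(2 + G\right)}{3 + Y}$)
$b{\left(-6,-16 \right)} \left(-1792\right) = \frac{-1 - 16 - -12}{3 - 16} \left(-1792\right) = \frac{-1 - 16 + 12}{-13} \left(-1792\right) = \left(- \frac{1}{13}\right) \left(-5\right) \left(-1792\right) = \frac{5}{13} \left(-1792\right) = - \frac{8960}{13}$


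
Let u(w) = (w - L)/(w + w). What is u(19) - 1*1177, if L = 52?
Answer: -44759/38 ≈ -1177.9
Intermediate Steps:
u(w) = (-52 + w)/(2*w) (u(w) = (w - 1*52)/(w + w) = (w - 52)/((2*w)) = (-52 + w)*(1/(2*w)) = (-52 + w)/(2*w))
u(19) - 1*1177 = (½)*(-52 + 19)/19 - 1*1177 = (½)*(1/19)*(-33) - 1177 = -33/38 - 1177 = -44759/38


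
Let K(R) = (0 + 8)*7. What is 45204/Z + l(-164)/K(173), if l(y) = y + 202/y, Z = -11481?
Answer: -121044279/17573584 ≈ -6.8879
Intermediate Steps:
K(R) = 56 (K(R) = 8*7 = 56)
45204/Z + l(-164)/K(173) = 45204/(-11481) + (-164 + 202/(-164))/56 = 45204*(-1/11481) + (-164 + 202*(-1/164))*(1/56) = -15068/3827 + (-164 - 101/82)*(1/56) = -15068/3827 - 13549/82*1/56 = -15068/3827 - 13549/4592 = -121044279/17573584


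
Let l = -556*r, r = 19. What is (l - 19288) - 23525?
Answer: -53377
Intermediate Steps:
l = -10564 (l = -556*19 = -10564)
(l - 19288) - 23525 = (-10564 - 19288) - 23525 = -29852 - 23525 = -53377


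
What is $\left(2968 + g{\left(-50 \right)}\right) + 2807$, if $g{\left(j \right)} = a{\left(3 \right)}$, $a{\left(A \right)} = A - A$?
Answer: $5775$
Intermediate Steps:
$a{\left(A \right)} = 0$
$g{\left(j \right)} = 0$
$\left(2968 + g{\left(-50 \right)}\right) + 2807 = \left(2968 + 0\right) + 2807 = 2968 + 2807 = 5775$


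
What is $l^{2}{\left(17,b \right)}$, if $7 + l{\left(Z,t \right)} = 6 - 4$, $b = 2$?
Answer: $25$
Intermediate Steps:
$l{\left(Z,t \right)} = -5$ ($l{\left(Z,t \right)} = -7 + \left(6 - 4\right) = -7 + 2 = -5$)
$l^{2}{\left(17,b \right)} = \left(-5\right)^{2} = 25$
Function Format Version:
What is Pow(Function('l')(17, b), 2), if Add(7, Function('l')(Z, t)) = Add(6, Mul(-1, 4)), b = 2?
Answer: 25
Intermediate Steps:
Function('l')(Z, t) = -5 (Function('l')(Z, t) = Add(-7, Add(6, Mul(-1, 4))) = Add(-7, Add(6, -4)) = Add(-7, 2) = -5)
Pow(Function('l')(17, b), 2) = Pow(-5, 2) = 25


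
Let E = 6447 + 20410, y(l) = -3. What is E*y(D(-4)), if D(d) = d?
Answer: -80571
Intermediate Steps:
E = 26857
E*y(D(-4)) = 26857*(-3) = -80571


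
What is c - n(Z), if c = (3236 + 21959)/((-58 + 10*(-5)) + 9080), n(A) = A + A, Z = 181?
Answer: -3222669/8972 ≈ -359.19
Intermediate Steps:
n(A) = 2*A
c = 25195/8972 (c = 25195/((-58 - 50) + 9080) = 25195/(-108 + 9080) = 25195/8972 ≈ 2.8082)
c - n(Z) = 25195/8972 - 2*181 = 25195/8972 - 1*362 = 25195/8972 - 362 = -3222669/8972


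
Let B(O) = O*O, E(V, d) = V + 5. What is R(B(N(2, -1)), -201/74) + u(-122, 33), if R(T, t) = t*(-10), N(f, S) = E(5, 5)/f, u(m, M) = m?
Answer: -3509/37 ≈ -94.838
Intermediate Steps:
E(V, d) = 5 + V
N(f, S) = 10/f (N(f, S) = (5 + 5)/f = 10/f)
B(O) = O**2
R(T, t) = -10*t
R(B(N(2, -1)), -201/74) + u(-122, 33) = -(-2010)/74 - 122 = -10*(-201/74) - 122 = 1005/37 - 122 = -3509/37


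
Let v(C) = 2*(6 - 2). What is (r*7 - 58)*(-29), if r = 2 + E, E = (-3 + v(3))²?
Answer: -3799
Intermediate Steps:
v(C) = 8 (v(C) = 2*4 = 8)
E = 25 (E = (-3 + 8)² = 5² = 25)
r = 27 (r = 2 + 25 = 27)
(r*7 - 58)*(-29) = (27*7 - 58)*(-29) = (189 - 58)*(-29) = 131*(-29) = -3799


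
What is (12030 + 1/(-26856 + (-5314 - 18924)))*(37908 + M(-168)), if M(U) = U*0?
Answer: 11650281163326/25547 ≈ 4.5603e+8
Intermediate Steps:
M(U) = 0
(12030 + 1/(-26856 + (-5314 - 18924)))*(37908 + M(-168)) = (12030 + 1/(-26856 + (-5314 - 18924)))*(37908 + 0) = (12030 + 1/(-26856 - 24238))*37908 = (12030 + 1/(-51094))*37908 = (12030 - 1/51094)*37908 = (614660819/51094)*37908 = 11650281163326/25547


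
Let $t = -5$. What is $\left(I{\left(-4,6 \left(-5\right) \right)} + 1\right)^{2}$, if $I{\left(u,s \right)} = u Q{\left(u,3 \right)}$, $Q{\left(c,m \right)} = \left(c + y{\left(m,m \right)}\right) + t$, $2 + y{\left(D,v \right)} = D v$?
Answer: $81$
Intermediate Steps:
$y{\left(D,v \right)} = -2 + D v$
$Q{\left(c,m \right)} = -7 + c + m^{2}$ ($Q{\left(c,m \right)} = \left(c + \left(-2 + m m\right)\right) - 5 = \left(c + \left(-2 + m^{2}\right)\right) - 5 = \left(-2 + c + m^{2}\right) - 5 = -7 + c + m^{2}$)
$I{\left(u,s \right)} = u \left(2 + u\right)$ ($I{\left(u,s \right)} = u \left(-7 + u + 3^{2}\right) = u \left(-7 + u + 9\right) = u \left(2 + u\right)$)
$\left(I{\left(-4,6 \left(-5\right) \right)} + 1\right)^{2} = \left(- 4 \left(2 - 4\right) + 1\right)^{2} = \left(\left(-4\right) \left(-2\right) + 1\right)^{2} = \left(8 + 1\right)^{2} = 9^{2} = 81$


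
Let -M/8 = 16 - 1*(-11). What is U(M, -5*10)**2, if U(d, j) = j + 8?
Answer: 1764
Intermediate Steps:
M = -216 (M = -8*(16 - 1*(-11)) = -8*(16 + 11) = -8*27 = -216)
U(d, j) = 8 + j
U(M, -5*10)**2 = (8 - 5*10)**2 = (8 - 50)**2 = (-42)**2 = 1764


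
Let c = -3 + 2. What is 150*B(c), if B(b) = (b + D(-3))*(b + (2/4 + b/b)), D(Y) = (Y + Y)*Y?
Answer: 1275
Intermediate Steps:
c = -1
D(Y) = 2*Y² (D(Y) = (2*Y)*Y = 2*Y²)
B(b) = (18 + b)*(3/2 + b) (B(b) = (b + 2*(-3)²)*(b + (2/4 + b/b)) = (b + 2*9)*(b + (2*(¼) + 1)) = (b + 18)*(b + (½ + 1)) = (18 + b)*(b + 3/2) = (18 + b)*(3/2 + b))
150*B(c) = 150*(27 + (-1)² + (39/2)*(-1)) = 150*(27 + 1 - 39/2) = 150*(17/2) = 1275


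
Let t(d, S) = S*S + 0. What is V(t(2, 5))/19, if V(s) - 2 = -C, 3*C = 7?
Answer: -1/57 ≈ -0.017544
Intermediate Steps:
C = 7/3 (C = (1/3)*7 = 7/3 ≈ 2.3333)
t(d, S) = S**2 (t(d, S) = S**2 + 0 = S**2)
V(s) = -1/3 (V(s) = 2 - 1*7/3 = 2 - 7/3 = -1/3)
V(t(2, 5))/19 = -1/3/19 = -1/3*1/19 = -1/57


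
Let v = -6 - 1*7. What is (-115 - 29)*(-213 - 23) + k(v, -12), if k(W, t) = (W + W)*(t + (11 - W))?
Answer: 33672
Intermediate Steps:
v = -13 (v = -6 - 7 = -13)
k(W, t) = 2*W*(11 + t - W) (k(W, t) = (2*W)*(11 + t - W) = 2*W*(11 + t - W))
(-115 - 29)*(-213 - 23) + k(v, -12) = (-115 - 29)*(-213 - 23) + 2*(-13)*(11 - 12 - 1*(-13)) = -144*(-236) + 2*(-13)*(11 - 12 + 13) = 33984 + 2*(-13)*12 = 33984 - 312 = 33672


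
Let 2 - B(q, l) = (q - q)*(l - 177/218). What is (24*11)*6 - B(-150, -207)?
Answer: 1582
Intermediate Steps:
B(q, l) = 2 (B(q, l) = 2 - (q - q)*(l - 177/218) = 2 - 0*(l - 177*1/218) = 2 - 0*(l - 177/218) = 2 - 0*(-177/218 + l) = 2 - 1*0 = 2 + 0 = 2)
(24*11)*6 - B(-150, -207) = (24*11)*6 - 1*2 = 264*6 - 2 = 1584 - 2 = 1582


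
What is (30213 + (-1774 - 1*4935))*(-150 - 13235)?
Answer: -314601040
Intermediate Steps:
(30213 + (-1774 - 1*4935))*(-150 - 13235) = (30213 + (-1774 - 4935))*(-13385) = (30213 - 6709)*(-13385) = 23504*(-13385) = -314601040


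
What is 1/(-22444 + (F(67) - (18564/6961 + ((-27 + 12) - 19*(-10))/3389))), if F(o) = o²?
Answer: -23590829/423637466266 ≈ -5.5686e-5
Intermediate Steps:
1/(-22444 + (F(67) - (18564/6961 + ((-27 + 12) - 19*(-10))/3389))) = 1/(-22444 + (67² - (18564/6961 + ((-27 + 12) - 19*(-10))/3389))) = 1/(-22444 + (4489 - (18564*(1/6961) + (-15 + 190)*(1/3389)))) = 1/(-22444 + (4489 - (18564/6961 + 175*(1/3389)))) = 1/(-22444 + (4489 - (18564/6961 + 175/3389))) = 1/(-22444 + (4489 - 1*64131571/23590829)) = 1/(-22444 + (4489 - 64131571/23590829)) = 1/(-22444 + 105835099810/23590829) = 1/(-423637466266/23590829) = -23590829/423637466266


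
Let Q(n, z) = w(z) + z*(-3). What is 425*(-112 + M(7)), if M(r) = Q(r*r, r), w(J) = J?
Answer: -53550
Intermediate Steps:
Q(n, z) = -2*z (Q(n, z) = z + z*(-3) = z - 3*z = -2*z)
M(r) = -2*r
425*(-112 + M(7)) = 425*(-112 - 2*7) = 425*(-112 - 14) = 425*(-126) = -53550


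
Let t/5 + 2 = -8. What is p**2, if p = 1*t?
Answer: 2500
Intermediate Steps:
t = -50 (t = -10 + 5*(-8) = -10 - 40 = -50)
p = -50 (p = 1*(-50) = -50)
p**2 = (-50)**2 = 2500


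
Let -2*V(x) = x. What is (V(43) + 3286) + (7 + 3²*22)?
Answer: 6939/2 ≈ 3469.5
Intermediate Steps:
V(x) = -x/2
(V(43) + 3286) + (7 + 3²*22) = (-½*43 + 3286) + (7 + 3²*22) = (-43/2 + 3286) + (7 + 9*22) = 6529/2 + (7 + 198) = 6529/2 + 205 = 6939/2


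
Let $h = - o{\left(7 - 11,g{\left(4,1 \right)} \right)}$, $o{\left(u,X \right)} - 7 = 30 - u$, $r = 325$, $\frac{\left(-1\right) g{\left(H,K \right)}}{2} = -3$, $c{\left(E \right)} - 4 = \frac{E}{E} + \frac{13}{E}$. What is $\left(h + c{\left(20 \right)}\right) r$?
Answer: $- \frac{45955}{4} \approx -11489.0$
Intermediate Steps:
$c{\left(E \right)} = 5 + \frac{13}{E}$ ($c{\left(E \right)} = 4 + \left(\frac{E}{E} + \frac{13}{E}\right) = 4 + \left(1 + \frac{13}{E}\right) = 5 + \frac{13}{E}$)
$g{\left(H,K \right)} = 6$ ($g{\left(H,K \right)} = \left(-2\right) \left(-3\right) = 6$)
$o{\left(u,X \right)} = 37 - u$ ($o{\left(u,X \right)} = 7 - \left(-30 + u\right) = 37 - u$)
$h = -41$ ($h = - (37 - \left(7 - 11\right)) = - (37 - -4) = - (37 + 4) = \left(-1\right) 41 = -41$)
$\left(h + c{\left(20 \right)}\right) r = \left(-41 + \left(5 + \frac{13}{20}\right)\right) 325 = \left(-41 + \frac{113}{20}\right) 325 = \left(- \frac{707}{20}\right) 325 = - \frac{45955}{4}$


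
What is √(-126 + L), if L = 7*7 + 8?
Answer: I*√69 ≈ 8.3066*I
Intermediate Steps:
L = 57 (L = 49 + 8 = 57)
√(-126 + L) = √(-126 + 57) = √(-69) = I*√69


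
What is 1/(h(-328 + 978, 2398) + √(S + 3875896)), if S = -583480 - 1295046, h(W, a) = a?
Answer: 1199/1876517 - 3*√221930/3753034 ≈ 0.00026238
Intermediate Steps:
S = -1878526
1/(h(-328 + 978, 2398) + √(S + 3875896)) = 1/(2398 + √(-1878526 + 3875896)) = 1/(2398 + √1997370) = 1/(2398 + 3*√221930)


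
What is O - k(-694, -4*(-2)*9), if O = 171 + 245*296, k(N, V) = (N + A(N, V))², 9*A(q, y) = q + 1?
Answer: -521750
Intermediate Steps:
A(q, y) = ⅑ + q/9 (A(q, y) = (q + 1)/9 = (1 + q)/9 = ⅑ + q/9)
k(N, V) = (⅑ + 10*N/9)² (k(N, V) = (N + (⅑ + N/9))² = (⅑ + 10*N/9)²)
O = 72691 (O = 171 + 72520 = 72691)
O - k(-694, -4*(-2)*9) = 72691 - (1 + 10*(-694))²/81 = 72691 - (1 - 6940)²/81 = 72691 - (-6939)²/81 = 72691 - 48149721/81 = 72691 - 1*594441 = 72691 - 594441 = -521750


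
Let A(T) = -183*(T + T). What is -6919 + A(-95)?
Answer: 27851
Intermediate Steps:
A(T) = -366*T
-6919 + A(-95) = -6919 - 366*(-95) = -6919 + 34770 = 27851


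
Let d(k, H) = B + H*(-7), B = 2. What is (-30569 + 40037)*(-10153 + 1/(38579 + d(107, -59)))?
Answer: -624739795818/6499 ≈ -9.6129e+7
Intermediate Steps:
d(k, H) = 2 - 7*H (d(k, H) = 2 + H*(-7) = 2 - 7*H)
(-30569 + 40037)*(-10153 + 1/(38579 + d(107, -59))) = (-30569 + 40037)*(-10153 + 1/(38579 + (2 - 7*(-59)))) = 9468*(-10153 + 1/(38579 + (2 + 413))) = 9468*(-10153 + 1/(38579 + 415)) = 9468*(-10153 + 1/38994) = 9468*(-395906081/38994) = -624739795818/6499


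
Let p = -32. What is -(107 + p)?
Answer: -75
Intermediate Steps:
-(107 + p) = -(107 - 32) = -1*75 = -75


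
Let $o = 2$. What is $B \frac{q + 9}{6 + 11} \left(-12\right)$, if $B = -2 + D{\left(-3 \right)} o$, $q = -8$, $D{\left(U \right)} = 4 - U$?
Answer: $- \frac{144}{17} \approx -8.4706$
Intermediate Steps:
$B = 12$ ($B = -2 + \left(4 - -3\right) 2 = -2 + \left(4 + 3\right) 2 = -2 + 7 \cdot 2 = -2 + 14 = 12$)
$B \frac{q + 9}{6 + 11} \left(-12\right) = 12 \frac{-8 + 9}{6 + 11} \left(-12\right) = 12 \cdot 1 \cdot \frac{1}{17} \left(-12\right) = 12 \cdot \frac{1}{17} \left(-12\right) = \frac{12}{17} \left(-12\right) = - \frac{144}{17}$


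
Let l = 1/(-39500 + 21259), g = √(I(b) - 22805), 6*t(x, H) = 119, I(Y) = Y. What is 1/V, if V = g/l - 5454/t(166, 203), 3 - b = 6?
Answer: -973539/26866953692290826 + 258310801*I*√5702/53733907384581652 ≈ -3.6236e-11 + 3.63e-7*I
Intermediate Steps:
b = -3 (b = 3 - 1*6 = 3 - 6 = -3)
t(x, H) = 119/6 (t(x, H) = (⅙)*119 = 119/6)
g = 2*I*√5702 (g = √(-3 - 22805) = √(-22808) = 2*I*√5702 ≈ 151.02*I)
l = -1/18241 (l = 1/(-18241) = -1/18241 ≈ -5.4822e-5)
V = -32724/119 - 36482*I*√5702 (V = (2*I*√5702)/(-1/18241) - 5454/119/6 = (2*I*√5702)*(-18241) - 5454*6/119 = -36482*I*√5702 - 32724/119 = -32724/119 - 36482*I*√5702 ≈ -274.99 - 2.7548e+6*I)
1/V = 1/(-32724/119 - 36482*I*√5702)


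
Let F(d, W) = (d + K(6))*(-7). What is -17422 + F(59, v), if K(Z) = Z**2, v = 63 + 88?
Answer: -18087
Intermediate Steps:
v = 151
F(d, W) = -252 - 7*d (F(d, W) = (d + 6**2)*(-7) = (d + 36)*(-7) = (36 + d)*(-7) = -252 - 7*d)
-17422 + F(59, v) = -17422 + (-252 - 7*59) = -17422 + (-252 - 413) = -17422 - 665 = -18087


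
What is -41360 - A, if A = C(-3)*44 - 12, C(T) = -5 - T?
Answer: -41260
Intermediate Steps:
A = -100 (A = (-5 - 1*(-3))*44 - 12 = (-5 + 3)*44 - 12 = -2*44 - 12 = -88 - 12 = -100)
-41360 - A = -41360 - 1*(-100) = -41360 + 100 = -41260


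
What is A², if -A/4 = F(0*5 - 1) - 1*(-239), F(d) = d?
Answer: 906304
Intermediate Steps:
A = -952 (A = -4*((0*5 - 1) - 1*(-239)) = -4*((0 - 1) + 239) = -4*(-1 + 239) = -4*238 = -952)
A² = (-952)² = 906304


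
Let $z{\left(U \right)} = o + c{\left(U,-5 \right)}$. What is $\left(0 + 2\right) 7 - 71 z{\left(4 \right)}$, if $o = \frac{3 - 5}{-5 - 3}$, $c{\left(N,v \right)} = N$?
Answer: $- \frac{1151}{4} \approx -287.75$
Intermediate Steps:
$o = \frac{1}{4}$ ($o = - \frac{2}{-8} = \left(-2\right) \left(- \frac{1}{8}\right) = \frac{1}{4} \approx 0.25$)
$z{\left(U \right)} = \frac{1}{4} + U$
$\left(0 + 2\right) 7 - 71 z{\left(4 \right)} = \left(0 + 2\right) 7 - 71 \left(\frac{1}{4} + 4\right) = 2 \cdot 7 - \frac{1207}{4} = 14 - \frac{1207}{4} = - \frac{1151}{4}$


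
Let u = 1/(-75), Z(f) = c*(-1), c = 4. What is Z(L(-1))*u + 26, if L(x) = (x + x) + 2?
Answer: 1954/75 ≈ 26.053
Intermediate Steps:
L(x) = 2 + 2*x (L(x) = 2*x + 2 = 2 + 2*x)
Z(f) = -4 (Z(f) = 4*(-1) = -4)
u = -1/75 ≈ -0.013333
Z(L(-1))*u + 26 = -4*(-1/75) + 26 = 4/75 + 26 = 1954/75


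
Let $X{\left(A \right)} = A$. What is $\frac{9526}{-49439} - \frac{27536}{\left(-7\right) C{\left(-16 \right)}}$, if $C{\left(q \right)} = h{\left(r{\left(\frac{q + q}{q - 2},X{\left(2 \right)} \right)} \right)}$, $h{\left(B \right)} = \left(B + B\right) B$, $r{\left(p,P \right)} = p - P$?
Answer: $\frac{13783625396}{346073} \approx 39829.0$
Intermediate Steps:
$h{\left(B \right)} = 2 B^{2}$ ($h{\left(B \right)} = 2 B B = 2 B^{2}$)
$C{\left(q \right)} = 2 \left(-2 + \frac{2 q}{-2 + q}\right)^{2}$ ($C{\left(q \right)} = 2 \left(\frac{q + q}{q - 2} - 2\right)^{2} = 2 \left(\frac{2 q}{-2 + q} - 2\right)^{2} = 2 \left(-2 + \frac{2 q}{-2 + q}\right)^{2}$)
$\frac{9526}{-49439} - \frac{27536}{\left(-7\right) C{\left(-16 \right)}} = \frac{9526}{-49439} - \frac{27536}{\left(-7\right) \frac{32}{\left(-2 - 16\right)^{2}}} = 9526 \left(- \frac{1}{49439}\right) - \frac{27536}{\left(-7\right) \frac{32}{324}} = - \frac{9526}{49439} - \frac{27536}{\left(-7\right) 32 \cdot \frac{1}{324}} = - \frac{9526}{49439} - \frac{27536}{\left(-7\right) \frac{8}{81}} = - \frac{9526}{49439} - \frac{27536}{- \frac{56}{81}} = - \frac{9526}{49439} - - \frac{278802}{7} = - \frac{9526}{49439} + \frac{278802}{7} = \frac{13783625396}{346073}$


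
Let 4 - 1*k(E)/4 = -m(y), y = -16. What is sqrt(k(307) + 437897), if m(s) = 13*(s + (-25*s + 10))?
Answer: sqrt(458401) ≈ 677.05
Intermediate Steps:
m(s) = 130 - 312*s (m(s) = 13*(s + (10 - 25*s)) = 13*(10 - 24*s) = 130 - 312*s)
k(E) = 20504 (k(E) = 16 - (-4)*(130 - 312*(-16)) = 16 - (-4)*(130 + 4992) = 16 - (-4)*5122 = 16 - 4*(-5122) = 16 + 20488 = 20504)
sqrt(k(307) + 437897) = sqrt(20504 + 437897) = sqrt(458401)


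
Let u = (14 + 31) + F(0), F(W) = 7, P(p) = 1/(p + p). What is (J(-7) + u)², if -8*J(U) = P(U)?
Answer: 33930625/12544 ≈ 2704.9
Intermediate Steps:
P(p) = 1/(2*p)
J(U) = -1/(16*U)
u = 52 (u = (14 + 31) + 7 = 45 + 7 = 52)
(J(-7) + u)² = (-1/16/(-7) + 52)² = (-1/16*(-⅐) + 52)² = (1/112 + 52)² = (5825/112)² = 33930625/12544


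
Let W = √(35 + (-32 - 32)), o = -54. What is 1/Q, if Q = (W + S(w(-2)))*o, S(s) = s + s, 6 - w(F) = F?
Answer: I/(54*(√29 - 16*I)) ≈ -0.0010396 + 0.00034991*I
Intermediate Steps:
w(F) = 6 - F
S(s) = 2*s
W = I*√29 (W = √(35 - 64) = √(-29) = I*√29 ≈ 5.3852*I)
Q = -864 - 54*I*√29 (Q = (I*√29 + 2*(6 - 1*(-2)))*(-54) = (I*√29 + 2*(6 + 2))*(-54) = (I*√29 + 2*8)*(-54) = (I*√29 + 16)*(-54) = (16 + I*√29)*(-54) = -864 - 54*I*√29 ≈ -864.0 - 290.8*I)
1/Q = 1/(-864 - 54*I*√29)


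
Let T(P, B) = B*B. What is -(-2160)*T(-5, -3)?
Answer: 19440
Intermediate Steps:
T(P, B) = B**2
-(-2160)*T(-5, -3) = -(-2160)*(-3)**2 = -(-2160)*9 = -48*(-405) = 19440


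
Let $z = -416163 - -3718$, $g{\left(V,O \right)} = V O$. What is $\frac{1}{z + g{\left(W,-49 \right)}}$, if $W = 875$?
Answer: $- \frac{1}{455320} \approx -2.1963 \cdot 10^{-6}$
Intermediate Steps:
$g{\left(V,O \right)} = O V$
$z = -412445$ ($z = -416163 + 3718 = -412445$)
$\frac{1}{z + g{\left(W,-49 \right)}} = \frac{1}{-412445 - 42875} = \frac{1}{-455320} = - \frac{1}{455320}$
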